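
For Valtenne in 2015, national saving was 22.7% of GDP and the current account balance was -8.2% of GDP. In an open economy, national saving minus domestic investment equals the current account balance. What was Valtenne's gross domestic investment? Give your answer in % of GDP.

I = S - CA = 22.7 - (-8.2) = 30.9

30.9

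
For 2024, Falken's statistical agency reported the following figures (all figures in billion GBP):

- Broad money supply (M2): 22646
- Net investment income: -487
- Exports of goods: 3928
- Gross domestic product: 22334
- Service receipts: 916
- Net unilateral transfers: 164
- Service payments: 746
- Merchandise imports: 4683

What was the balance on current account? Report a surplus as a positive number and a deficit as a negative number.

-908

Goods balance = 3928 - 4683 = -755
Services balance = 916 - 746 = 170
Trade balance (goods + services) = -755 + 170 = -585
Net primary income = -487
Net secondary income = 164
Current account = -585 + (-487) + 164 = -908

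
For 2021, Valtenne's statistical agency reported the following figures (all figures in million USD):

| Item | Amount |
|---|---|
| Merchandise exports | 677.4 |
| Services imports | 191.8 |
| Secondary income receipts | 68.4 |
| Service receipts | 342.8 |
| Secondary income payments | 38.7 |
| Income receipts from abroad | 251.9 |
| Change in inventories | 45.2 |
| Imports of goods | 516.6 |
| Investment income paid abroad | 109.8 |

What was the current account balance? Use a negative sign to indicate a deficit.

Goods balance = 677.4 - 516.6 = 160.8
Services balance = 342.8 - 191.8 = 151.0
Trade balance (goods + services) = 160.8 + 151.0 = 311.8
Net primary income = 251.9 - 109.8 = 142.1
Net secondary income = 68.4 - 38.7 = 29.7
Current account = 311.8 + 142.1 + 29.7 = 483.6

483.6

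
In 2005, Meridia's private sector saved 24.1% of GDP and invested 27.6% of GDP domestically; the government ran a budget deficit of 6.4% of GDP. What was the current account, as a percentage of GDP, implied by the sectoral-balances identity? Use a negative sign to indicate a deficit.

By the sectoral-balances identity, CA = (S_private - I) + (T - G).
Private balance = 24.1 - 27.6 = -3.5
Government balance (T - G) = -6.4
CA = -3.5 + (-6.4) = -9.9

-9.9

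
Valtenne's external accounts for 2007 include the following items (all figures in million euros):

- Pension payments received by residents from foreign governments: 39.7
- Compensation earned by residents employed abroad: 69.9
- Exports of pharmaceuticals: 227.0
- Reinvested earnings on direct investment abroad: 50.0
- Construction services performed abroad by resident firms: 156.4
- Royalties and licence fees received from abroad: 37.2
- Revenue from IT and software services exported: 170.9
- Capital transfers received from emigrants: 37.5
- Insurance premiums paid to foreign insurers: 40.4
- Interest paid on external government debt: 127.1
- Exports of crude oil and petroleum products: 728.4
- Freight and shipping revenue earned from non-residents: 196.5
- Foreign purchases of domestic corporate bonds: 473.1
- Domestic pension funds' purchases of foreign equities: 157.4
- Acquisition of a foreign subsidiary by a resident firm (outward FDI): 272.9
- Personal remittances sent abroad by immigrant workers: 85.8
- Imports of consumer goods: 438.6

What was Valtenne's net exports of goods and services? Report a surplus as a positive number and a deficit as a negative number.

1037.4

Goods: 728.4 + 227.0 - 438.6 = 516.8
Services: 170.9 + 37.2 + 196.5 - 40.4 + 156.4 = 520.6
Trade balance = 516.8 + 520.6 = 1037.4
(Excluded from the trade balance — secondary income: pension payments received by residents from foreign governments 39.7, personal remittances sent abroad by immigrant workers 85.8; primary income: compensation earned by residents employed abroad 69.9, reinvested earnings on direct investment abroad 50.0, interest paid on external government debt 127.1; capital account: capital transfers received from emigrants 37.5; financial account: foreign purchases of domestic corporate bonds 473.1, domestic pension funds' purchases of foreign equities 157.4, acquisition of a foreign subsidiary by a resident firm (outward FDI) 272.9.)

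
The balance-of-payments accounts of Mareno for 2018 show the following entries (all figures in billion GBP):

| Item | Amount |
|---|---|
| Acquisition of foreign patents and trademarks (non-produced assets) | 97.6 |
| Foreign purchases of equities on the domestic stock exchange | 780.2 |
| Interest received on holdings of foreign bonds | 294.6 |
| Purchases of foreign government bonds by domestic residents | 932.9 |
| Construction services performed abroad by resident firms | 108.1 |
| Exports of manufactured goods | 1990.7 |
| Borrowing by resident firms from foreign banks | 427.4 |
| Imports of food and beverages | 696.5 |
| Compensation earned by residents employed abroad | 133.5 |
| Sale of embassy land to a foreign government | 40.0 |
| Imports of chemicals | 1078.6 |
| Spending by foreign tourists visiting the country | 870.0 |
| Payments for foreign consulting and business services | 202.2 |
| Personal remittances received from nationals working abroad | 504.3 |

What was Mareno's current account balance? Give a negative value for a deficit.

Goods: -696.5 + 1990.7 - 1078.6 = 215.6
Services: 108.1 + 870.0 - 202.2 = 775.9
Primary income: 133.5 + 294.6 = 428.1
Secondary income: 504.3
Current account = 215.6 + 775.9 + 428.1 + 504.3 = 1923.9
(Excluded from the current account — capital account: acquisition of foreign patents and trademarks (non-produced assets) 97.6, sale of embassy land to a foreign government 40.0; financial account: foreign purchases of equities on the domestic stock exchange 780.2, purchases of foreign government bonds by domestic residents 932.9, borrowing by resident firms from foreign banks 427.4.)

1923.9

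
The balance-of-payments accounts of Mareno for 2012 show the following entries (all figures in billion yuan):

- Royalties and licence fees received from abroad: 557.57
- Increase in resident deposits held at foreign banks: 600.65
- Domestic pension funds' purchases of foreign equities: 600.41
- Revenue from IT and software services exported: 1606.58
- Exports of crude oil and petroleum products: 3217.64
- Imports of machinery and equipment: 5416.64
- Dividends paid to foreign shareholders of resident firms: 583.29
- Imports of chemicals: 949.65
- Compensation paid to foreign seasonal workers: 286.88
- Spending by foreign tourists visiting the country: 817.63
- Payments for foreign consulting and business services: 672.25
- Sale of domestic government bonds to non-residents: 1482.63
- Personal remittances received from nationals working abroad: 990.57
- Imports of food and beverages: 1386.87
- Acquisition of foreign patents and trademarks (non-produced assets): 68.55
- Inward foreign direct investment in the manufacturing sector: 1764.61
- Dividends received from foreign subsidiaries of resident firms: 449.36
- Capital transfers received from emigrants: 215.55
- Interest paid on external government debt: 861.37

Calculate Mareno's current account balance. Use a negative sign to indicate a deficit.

-2517.60

Goods: -5416.64 + 3217.64 - 949.65 - 1386.87 = -4535.52
Services: 817.63 + 1606.58 + 557.57 - 672.25 = 2309.53
Primary income: -583.29 + 449.36 - 861.37 - 286.88 = -1282.18
Secondary income: 990.57
Current account = (-4535.52) + 2309.53 + (-1282.18) + 990.57 = -2517.60
(Excluded from the current account — financial account: increase in resident deposits held at foreign banks 600.65, domestic pension funds' purchases of foreign equities 600.41, sale of domestic government bonds to non-residents 1482.63, inward foreign direct investment in the manufacturing sector 1764.61; capital account: acquisition of foreign patents and trademarks (non-produced assets) 68.55, capital transfers received from emigrants 215.55.)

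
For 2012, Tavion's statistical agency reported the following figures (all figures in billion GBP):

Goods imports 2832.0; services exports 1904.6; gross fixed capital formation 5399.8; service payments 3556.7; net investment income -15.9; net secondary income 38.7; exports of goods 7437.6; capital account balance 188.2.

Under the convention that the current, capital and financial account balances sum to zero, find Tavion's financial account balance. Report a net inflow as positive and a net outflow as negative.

Goods balance = 7437.6 - 2832.0 = 4605.6
Services balance = 1904.6 - 3556.7 = -1652.1
Trade balance (goods + services) = 4605.6 + (-1652.1) = 2953.5
Net primary income = -15.9
Net secondary income = 38.7
Current account = 2953.5 + (-15.9) + 38.7 = 2976.3
Financial account = -(2976.3 + 188.2) = -3164.5

-3164.5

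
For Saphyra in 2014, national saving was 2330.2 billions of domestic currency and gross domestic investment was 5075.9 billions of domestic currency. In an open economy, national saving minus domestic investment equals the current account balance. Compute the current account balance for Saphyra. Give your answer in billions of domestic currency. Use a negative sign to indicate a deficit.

CA = S - I = 2330.2 - 5075.9 = -2745.7

-2745.7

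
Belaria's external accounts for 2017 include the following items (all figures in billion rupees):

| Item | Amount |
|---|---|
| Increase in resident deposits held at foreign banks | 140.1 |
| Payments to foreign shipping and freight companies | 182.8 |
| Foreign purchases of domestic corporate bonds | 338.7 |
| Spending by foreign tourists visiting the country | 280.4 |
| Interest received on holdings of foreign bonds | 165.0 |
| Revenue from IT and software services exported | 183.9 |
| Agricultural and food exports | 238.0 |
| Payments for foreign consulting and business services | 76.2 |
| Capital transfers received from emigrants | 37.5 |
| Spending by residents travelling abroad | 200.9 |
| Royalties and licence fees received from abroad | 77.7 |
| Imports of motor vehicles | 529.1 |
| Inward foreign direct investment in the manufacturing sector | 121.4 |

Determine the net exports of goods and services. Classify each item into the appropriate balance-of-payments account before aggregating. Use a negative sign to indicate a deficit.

-209.0

Goods: -529.1 + 238.0 = -291.1
Services: -76.2 - 182.8 - 200.9 + 280.4 + 77.7 + 183.9 = 82.1
Trade balance = -291.1 + 82.1 = -209.0
(Excluded from the trade balance — financial account: increase in resident deposits held at foreign banks 140.1, foreign purchases of domestic corporate bonds 338.7, inward foreign direct investment in the manufacturing sector 121.4; primary income: interest received on holdings of foreign bonds 165.0; capital account: capital transfers received from emigrants 37.5.)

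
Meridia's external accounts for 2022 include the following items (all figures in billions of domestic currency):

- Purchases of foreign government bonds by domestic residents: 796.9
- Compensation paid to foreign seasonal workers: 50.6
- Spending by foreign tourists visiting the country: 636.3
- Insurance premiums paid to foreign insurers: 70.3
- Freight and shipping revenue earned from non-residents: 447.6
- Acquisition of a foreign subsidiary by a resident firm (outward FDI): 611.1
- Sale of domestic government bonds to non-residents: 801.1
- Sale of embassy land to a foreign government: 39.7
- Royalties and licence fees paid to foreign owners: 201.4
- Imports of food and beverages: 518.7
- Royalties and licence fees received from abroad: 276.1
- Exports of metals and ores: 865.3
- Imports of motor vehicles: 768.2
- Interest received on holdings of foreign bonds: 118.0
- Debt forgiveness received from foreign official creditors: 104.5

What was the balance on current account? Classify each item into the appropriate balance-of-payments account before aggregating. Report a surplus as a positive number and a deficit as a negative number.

734.1

Goods: -518.7 + 865.3 - 768.2 = -421.6
Services: 636.3 - 70.3 + 276.1 + 447.6 - 201.4 = 1088.3
Primary income: 118.0 - 50.6 = 67.4
Current account = (-421.6) + 1088.3 + 67.4 = 734.1
(Excluded from the current account — financial account: purchases of foreign government bonds by domestic residents 796.9, acquisition of a foreign subsidiary by a resident firm (outward FDI) 611.1, sale of domestic government bonds to non-residents 801.1; capital account: sale of embassy land to a foreign government 39.7, debt forgiveness received from foreign official creditors 104.5.)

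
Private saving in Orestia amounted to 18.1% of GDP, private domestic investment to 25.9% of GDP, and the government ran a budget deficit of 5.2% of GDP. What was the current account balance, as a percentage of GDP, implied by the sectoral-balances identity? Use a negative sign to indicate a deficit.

By the sectoral-balances identity, CA = (S_private - I) + (T - G).
Private balance = 18.1 - 25.9 = -7.8
Government balance (T - G) = -5.2
CA = -7.8 + (-5.2) = -13.0

-13.0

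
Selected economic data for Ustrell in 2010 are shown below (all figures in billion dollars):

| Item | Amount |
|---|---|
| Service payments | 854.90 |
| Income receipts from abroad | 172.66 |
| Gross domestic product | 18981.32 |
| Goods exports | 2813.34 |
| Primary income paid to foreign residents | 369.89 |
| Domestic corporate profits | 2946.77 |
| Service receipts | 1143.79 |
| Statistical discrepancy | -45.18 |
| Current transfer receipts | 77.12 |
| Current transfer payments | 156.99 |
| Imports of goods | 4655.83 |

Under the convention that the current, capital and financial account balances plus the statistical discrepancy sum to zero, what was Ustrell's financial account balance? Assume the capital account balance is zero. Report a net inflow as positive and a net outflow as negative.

Goods balance = 2813.34 - 4655.83 = -1842.49
Services balance = 1143.79 - 854.90 = 288.89
Trade balance (goods + services) = -1842.49 + 288.89 = -1553.60
Net primary income = 172.66 - 369.89 = -197.23
Net secondary income = 77.12 - 156.99 = -79.87
Current account = -1553.60 + (-197.23) + (-79.87) = -1830.70
Financial account = -(-1830.70 + (-45.18)) = 1875.88

1875.88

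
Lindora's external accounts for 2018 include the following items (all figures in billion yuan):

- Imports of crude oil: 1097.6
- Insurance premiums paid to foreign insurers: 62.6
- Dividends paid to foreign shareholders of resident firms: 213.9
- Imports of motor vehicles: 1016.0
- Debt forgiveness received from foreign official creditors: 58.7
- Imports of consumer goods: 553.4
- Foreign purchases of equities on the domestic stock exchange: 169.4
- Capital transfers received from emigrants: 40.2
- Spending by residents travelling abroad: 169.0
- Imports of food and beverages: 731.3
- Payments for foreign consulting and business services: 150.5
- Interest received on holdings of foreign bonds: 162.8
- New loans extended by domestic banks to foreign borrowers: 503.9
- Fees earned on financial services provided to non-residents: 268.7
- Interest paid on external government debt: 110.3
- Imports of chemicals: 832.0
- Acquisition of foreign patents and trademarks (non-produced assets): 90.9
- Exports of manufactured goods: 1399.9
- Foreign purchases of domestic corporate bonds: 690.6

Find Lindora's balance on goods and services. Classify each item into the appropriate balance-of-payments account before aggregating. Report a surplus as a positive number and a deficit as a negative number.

-2943.8

Goods: -731.3 + 1399.9 - 1016.0 - 553.4 - 1097.6 - 832.0 = -2830.4
Services: -62.6 + 268.7 - 150.5 - 169.0 = -113.4
Trade balance = -2830.4 + (-113.4) = -2943.8
(Excluded from the trade balance — primary income: dividends paid to foreign shareholders of resident firms 213.9, interest received on holdings of foreign bonds 162.8, interest paid on external government debt 110.3; capital account: debt forgiveness received from foreign official creditors 58.7, capital transfers received from emigrants 40.2, acquisition of foreign patents and trademarks (non-produced assets) 90.9; financial account: foreign purchases of equities on the domestic stock exchange 169.4, new loans extended by domestic banks to foreign borrowers 503.9, foreign purchases of domestic corporate bonds 690.6.)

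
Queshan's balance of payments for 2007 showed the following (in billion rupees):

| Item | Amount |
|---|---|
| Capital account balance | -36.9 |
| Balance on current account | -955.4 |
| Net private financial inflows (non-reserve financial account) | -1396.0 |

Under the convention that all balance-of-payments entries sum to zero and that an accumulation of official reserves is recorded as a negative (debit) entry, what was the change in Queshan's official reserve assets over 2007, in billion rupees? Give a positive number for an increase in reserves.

Official reserve transactions balance = -((-955.4) + (-36.9) + (-1396.0)) = 2388.3
An accumulation of reserves is recorded as a debit (negative entry), so the change in the stock of reserves is the negative of that balance.
Change in official reserves = -(2388.3) = -2388.3

-2388.3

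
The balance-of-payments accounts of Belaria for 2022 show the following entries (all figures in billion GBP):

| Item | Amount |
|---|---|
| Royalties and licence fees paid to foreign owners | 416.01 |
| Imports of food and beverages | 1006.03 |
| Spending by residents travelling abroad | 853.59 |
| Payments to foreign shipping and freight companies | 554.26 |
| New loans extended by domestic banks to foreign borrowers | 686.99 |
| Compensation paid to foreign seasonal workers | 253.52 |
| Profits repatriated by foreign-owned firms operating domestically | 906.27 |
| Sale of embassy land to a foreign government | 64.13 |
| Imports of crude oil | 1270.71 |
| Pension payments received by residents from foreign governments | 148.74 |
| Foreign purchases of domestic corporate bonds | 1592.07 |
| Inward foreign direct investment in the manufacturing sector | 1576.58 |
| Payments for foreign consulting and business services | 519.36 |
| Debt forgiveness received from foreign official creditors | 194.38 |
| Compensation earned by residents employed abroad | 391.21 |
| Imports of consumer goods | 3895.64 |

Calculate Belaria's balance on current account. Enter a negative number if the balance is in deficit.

Goods: -1006.03 - 1270.71 - 3895.64 = -6172.38
Services: -554.26 - 853.59 - 416.01 - 519.36 = -2343.22
Primary income: -906.27 - 253.52 + 391.21 = -768.58
Secondary income: 148.74
Current account = (-6172.38) + (-2343.22) + (-768.58) + 148.74 = -9135.44
(Excluded from the current account — financial account: new loans extended by domestic banks to foreign borrowers 686.99, foreign purchases of domestic corporate bonds 1592.07, inward foreign direct investment in the manufacturing sector 1576.58; capital account: sale of embassy land to a foreign government 64.13, debt forgiveness received from foreign official creditors 194.38.)

-9135.44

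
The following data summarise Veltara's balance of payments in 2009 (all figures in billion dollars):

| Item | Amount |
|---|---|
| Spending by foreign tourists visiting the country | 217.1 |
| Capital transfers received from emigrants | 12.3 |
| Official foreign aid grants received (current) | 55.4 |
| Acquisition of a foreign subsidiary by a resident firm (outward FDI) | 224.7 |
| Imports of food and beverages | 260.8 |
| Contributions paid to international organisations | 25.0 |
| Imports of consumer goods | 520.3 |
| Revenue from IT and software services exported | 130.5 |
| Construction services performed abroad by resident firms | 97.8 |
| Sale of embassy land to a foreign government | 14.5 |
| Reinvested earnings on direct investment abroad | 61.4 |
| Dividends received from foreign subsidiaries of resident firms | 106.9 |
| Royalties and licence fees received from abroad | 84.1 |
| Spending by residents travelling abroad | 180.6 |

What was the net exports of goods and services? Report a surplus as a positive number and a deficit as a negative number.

-432.2

Goods: -260.8 - 520.3 = -781.1
Services: -180.6 + 97.8 + 84.1 + 130.5 + 217.1 = 348.9
Trade balance = -781.1 + 348.9 = -432.2
(Excluded from the trade balance — capital account: capital transfers received from emigrants 12.3, sale of embassy land to a foreign government 14.5; secondary income: official foreign aid grants received (current) 55.4, contributions paid to international organisations 25.0; financial account: acquisition of a foreign subsidiary by a resident firm (outward FDI) 224.7; primary income: reinvested earnings on direct investment abroad 61.4, dividends received from foreign subsidiaries of resident firms 106.9.)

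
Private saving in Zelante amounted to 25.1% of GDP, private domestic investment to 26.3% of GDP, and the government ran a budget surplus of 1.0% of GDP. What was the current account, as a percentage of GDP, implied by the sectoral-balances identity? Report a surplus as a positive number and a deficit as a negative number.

By the sectoral-balances identity, CA = (S_private - I) + (T - G).
Private balance = 25.1 - 26.3 = -1.2
Government balance (T - G) = 1.0
CA = -1.2 + 1.0 = -0.2

-0.2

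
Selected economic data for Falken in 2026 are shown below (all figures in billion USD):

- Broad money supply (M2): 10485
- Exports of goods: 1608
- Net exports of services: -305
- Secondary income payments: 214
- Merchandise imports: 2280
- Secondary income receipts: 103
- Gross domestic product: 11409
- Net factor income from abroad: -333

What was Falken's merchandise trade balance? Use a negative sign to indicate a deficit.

Goods balance = 1608 - 2280 = -672

-672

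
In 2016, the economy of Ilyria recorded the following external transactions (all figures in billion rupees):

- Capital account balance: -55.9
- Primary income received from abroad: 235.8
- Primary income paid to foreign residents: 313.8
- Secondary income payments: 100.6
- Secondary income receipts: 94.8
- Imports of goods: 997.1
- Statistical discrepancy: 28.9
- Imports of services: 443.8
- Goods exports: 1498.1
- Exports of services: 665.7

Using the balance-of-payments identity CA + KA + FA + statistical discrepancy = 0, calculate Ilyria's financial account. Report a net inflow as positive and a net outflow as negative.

-612.1

Goods balance = 1498.1 - 997.1 = 501.0
Services balance = 665.7 - 443.8 = 221.9
Trade balance (goods + services) = 501.0 + 221.9 = 722.9
Net primary income = 235.8 - 313.8 = -78.0
Net secondary income = 94.8 - 100.6 = -5.8
Current account = 722.9 + (-78.0) + (-5.8) = 639.1
Financial account = -(639.1 + (-55.9) + 28.9) = -612.1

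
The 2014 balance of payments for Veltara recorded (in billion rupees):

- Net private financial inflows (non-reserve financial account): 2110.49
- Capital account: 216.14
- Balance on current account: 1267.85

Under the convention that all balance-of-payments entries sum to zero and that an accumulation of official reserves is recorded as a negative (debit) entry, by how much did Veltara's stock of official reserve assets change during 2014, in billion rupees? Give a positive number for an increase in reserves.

Official reserve transactions balance = -(1267.85 + 216.14 + 2110.49) = -3594.48
An accumulation of reserves is recorded as a debit (negative entry), so the change in the stock of reserves is the negative of that balance.
Change in official reserves = -(-3594.48) = 3594.48

3594.48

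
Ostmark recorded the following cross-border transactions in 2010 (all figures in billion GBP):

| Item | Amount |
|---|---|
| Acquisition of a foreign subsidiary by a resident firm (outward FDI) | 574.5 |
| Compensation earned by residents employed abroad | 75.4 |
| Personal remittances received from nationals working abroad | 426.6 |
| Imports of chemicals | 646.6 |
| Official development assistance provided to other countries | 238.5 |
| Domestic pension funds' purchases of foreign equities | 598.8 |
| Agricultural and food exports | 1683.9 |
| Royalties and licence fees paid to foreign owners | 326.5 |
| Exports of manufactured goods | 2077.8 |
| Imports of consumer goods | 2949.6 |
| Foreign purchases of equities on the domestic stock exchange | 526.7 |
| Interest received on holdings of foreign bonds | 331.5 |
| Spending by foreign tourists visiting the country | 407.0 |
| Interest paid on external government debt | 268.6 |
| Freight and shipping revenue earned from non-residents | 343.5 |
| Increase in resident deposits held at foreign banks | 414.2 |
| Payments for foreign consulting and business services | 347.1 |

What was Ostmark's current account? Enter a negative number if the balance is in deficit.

568.8

Goods: 2077.8 - 2949.6 + 1683.9 - 646.6 = 165.5
Services: -347.1 + 343.5 + 407.0 - 326.5 = 76.9
Primary income: -268.6 + 331.5 + 75.4 = 138.3
Secondary income: 426.6 - 238.5 = 188.1
Current account = 165.5 + 76.9 + 138.3 + 188.1 = 568.8
(Excluded from the current account — financial account: acquisition of a foreign subsidiary by a resident firm (outward FDI) 574.5, domestic pension funds' purchases of foreign equities 598.8, foreign purchases of equities on the domestic stock exchange 526.7, increase in resident deposits held at foreign banks 414.2.)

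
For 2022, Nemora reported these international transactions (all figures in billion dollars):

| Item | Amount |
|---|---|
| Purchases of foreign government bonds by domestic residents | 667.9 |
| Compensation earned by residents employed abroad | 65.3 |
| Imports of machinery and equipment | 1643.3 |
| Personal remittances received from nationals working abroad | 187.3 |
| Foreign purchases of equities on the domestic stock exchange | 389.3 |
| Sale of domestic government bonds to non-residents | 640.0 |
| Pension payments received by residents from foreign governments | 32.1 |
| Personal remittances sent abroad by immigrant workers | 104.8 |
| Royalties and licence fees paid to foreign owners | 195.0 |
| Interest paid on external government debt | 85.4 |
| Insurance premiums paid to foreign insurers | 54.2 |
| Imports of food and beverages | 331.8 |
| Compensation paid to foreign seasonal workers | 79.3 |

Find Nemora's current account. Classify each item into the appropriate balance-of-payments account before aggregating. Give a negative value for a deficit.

-2209.1

Goods: -331.8 - 1643.3 = -1975.1
Services: -54.2 - 195.0 = -249.2
Primary income: 65.3 - 85.4 - 79.3 = -99.4
Secondary income: 187.3 - 104.8 + 32.1 = 114.6
Current account = (-1975.1) + (-249.2) + (-99.4) + 114.6 = -2209.1
(Excluded from the current account — financial account: purchases of foreign government bonds by domestic residents 667.9, foreign purchases of equities on the domestic stock exchange 389.3, sale of domestic government bonds to non-residents 640.0.)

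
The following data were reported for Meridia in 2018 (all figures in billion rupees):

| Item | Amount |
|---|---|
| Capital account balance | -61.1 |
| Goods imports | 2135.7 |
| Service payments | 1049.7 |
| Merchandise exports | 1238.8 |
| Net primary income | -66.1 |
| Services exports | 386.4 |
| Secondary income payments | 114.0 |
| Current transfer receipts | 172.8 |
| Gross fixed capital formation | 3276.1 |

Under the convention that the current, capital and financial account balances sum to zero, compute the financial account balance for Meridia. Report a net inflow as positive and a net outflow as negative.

Goods balance = 1238.8 - 2135.7 = -896.9
Services balance = 386.4 - 1049.7 = -663.3
Trade balance (goods + services) = -896.9 + (-663.3) = -1560.2
Net primary income = -66.1
Net secondary income = 172.8 - 114.0 = 58.8
Current account = -1560.2 + (-66.1) + 58.8 = -1567.5
Financial account = -(-1567.5 + (-61.1)) = 1628.6

1628.6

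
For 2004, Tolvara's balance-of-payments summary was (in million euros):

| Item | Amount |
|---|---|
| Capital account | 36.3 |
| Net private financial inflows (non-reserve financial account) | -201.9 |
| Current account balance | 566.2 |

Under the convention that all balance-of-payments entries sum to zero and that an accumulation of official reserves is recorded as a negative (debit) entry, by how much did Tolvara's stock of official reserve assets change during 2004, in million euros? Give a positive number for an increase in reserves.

400.6

Official reserve transactions balance = -(566.2 + 36.3 + (-201.9)) = -400.6
An accumulation of reserves is recorded as a debit (negative entry), so the change in the stock of reserves is the negative of that balance.
Change in official reserves = -(-400.6) = 400.6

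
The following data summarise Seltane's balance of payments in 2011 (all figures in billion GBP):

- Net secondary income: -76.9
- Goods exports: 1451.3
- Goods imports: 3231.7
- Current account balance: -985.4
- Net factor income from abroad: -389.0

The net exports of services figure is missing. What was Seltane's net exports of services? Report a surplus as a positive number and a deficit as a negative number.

Current account = goods balance + services balance + net primary income + net secondary income
Sum of the known components = -2246.3
Net exports of services = CA - (known components) = -985.4 - (-2246.3) = 1260.9

1260.9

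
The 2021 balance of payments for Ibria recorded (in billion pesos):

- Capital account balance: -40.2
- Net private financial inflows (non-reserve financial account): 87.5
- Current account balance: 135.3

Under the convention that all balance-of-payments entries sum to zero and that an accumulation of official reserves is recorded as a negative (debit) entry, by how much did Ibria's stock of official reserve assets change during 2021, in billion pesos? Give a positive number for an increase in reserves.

Official reserve transactions balance = -(135.3 + (-40.2) + 87.5) = -182.6
An accumulation of reserves is recorded as a debit (negative entry), so the change in the stock of reserves is the negative of that balance.
Change in official reserves = -(-182.6) = 182.6

182.6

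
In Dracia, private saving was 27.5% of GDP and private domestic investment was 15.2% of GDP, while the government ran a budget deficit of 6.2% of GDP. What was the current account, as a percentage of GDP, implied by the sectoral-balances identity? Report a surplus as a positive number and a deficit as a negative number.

6.1

By the sectoral-balances identity, CA = (S_private - I) + (T - G).
Private balance = 27.5 - 15.2 = 12.3
Government balance (T - G) = -6.2
CA = 12.3 + (-6.2) = 6.1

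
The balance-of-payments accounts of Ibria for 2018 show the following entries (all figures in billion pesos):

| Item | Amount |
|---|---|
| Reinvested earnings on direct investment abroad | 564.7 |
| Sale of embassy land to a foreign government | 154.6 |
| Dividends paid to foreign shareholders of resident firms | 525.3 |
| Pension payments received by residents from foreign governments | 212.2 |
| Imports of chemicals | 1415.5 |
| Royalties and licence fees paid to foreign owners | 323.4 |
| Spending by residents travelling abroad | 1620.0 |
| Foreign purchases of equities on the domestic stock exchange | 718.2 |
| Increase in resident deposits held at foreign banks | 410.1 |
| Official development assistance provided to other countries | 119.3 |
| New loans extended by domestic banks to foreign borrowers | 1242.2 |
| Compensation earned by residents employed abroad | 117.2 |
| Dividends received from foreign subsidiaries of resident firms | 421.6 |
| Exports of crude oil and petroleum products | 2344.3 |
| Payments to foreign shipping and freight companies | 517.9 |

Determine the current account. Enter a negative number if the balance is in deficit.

-861.4

Goods: 2344.3 - 1415.5 = 928.8
Services: -1620.0 - 323.4 - 517.9 = -2461.3
Primary income: 421.6 - 525.3 + 117.2 + 564.7 = 578.2
Secondary income: -119.3 + 212.2 = 92.9
Current account = 928.8 + (-2461.3) + 578.2 + 92.9 = -861.4
(Excluded from the current account — capital account: sale of embassy land to a foreign government 154.6; financial account: foreign purchases of equities on the domestic stock exchange 718.2, increase in resident deposits held at foreign banks 410.1, new loans extended by domestic banks to foreign borrowers 1242.2.)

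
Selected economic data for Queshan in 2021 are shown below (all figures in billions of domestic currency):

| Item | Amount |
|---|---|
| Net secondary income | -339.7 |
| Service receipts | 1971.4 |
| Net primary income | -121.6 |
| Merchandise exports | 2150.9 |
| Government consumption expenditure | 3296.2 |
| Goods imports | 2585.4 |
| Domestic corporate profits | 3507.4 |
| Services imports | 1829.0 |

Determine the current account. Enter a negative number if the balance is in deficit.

Goods balance = 2150.9 - 2585.4 = -434.5
Services balance = 1971.4 - 1829.0 = 142.4
Trade balance (goods + services) = -434.5 + 142.4 = -292.1
Net primary income = -121.6
Net secondary income = -339.7
Current account = -292.1 + (-121.6) + (-339.7) = -753.4

-753.4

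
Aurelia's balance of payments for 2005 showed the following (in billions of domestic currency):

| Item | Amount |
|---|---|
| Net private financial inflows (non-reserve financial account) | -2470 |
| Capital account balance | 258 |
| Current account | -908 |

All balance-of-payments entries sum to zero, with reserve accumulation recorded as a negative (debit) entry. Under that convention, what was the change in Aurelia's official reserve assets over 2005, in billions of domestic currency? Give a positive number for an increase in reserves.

-3120

Official reserve transactions balance = -((-908) + 258 + (-2470)) = 3120
An accumulation of reserves is recorded as a debit (negative entry), so the change in the stock of reserves is the negative of that balance.
Change in official reserves = -(3120) = -3120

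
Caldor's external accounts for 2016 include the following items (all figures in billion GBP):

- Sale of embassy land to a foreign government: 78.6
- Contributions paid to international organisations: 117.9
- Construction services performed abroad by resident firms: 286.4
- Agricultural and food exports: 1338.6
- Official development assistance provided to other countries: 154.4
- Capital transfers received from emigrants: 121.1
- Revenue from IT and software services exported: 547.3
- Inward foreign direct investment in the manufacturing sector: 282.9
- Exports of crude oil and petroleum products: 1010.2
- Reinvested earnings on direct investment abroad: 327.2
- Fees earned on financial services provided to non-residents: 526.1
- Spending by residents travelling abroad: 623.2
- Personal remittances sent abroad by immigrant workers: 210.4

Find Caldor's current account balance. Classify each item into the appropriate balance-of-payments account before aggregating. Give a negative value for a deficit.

2929.9

Goods: 1010.2 + 1338.6 = 2348.8
Services: 526.1 + 286.4 + 547.3 - 623.2 = 736.6
Primary income: 327.2
Secondary income: -117.9 - 210.4 - 154.4 = -482.7
Current account = 2348.8 + 736.6 + 327.2 + (-482.7) = 2929.9
(Excluded from the current account — capital account: sale of embassy land to a foreign government 78.6, capital transfers received from emigrants 121.1; financial account: inward foreign direct investment in the manufacturing sector 282.9.)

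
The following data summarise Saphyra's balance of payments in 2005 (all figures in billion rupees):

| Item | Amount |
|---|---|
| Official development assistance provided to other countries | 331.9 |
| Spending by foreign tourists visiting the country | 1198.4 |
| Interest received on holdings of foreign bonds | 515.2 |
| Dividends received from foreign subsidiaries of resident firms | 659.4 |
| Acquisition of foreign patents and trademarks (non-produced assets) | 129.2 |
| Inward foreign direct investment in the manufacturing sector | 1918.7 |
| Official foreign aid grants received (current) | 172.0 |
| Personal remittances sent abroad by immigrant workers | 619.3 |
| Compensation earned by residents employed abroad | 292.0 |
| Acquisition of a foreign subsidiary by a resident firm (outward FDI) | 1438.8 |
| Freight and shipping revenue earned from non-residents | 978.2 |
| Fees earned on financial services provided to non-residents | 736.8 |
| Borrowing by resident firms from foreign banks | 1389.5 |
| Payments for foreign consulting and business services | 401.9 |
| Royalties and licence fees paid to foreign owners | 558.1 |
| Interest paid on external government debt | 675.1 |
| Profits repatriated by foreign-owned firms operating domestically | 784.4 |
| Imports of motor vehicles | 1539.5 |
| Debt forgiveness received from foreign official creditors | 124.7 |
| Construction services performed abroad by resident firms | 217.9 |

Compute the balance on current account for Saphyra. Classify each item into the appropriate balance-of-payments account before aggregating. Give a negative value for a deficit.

Goods: -1539.5
Services: -401.9 + 1198.4 + 978.2 + 217.9 - 558.1 + 736.8 = 2171.3
Primary income: 659.4 - 675.1 + 292.0 - 784.4 + 515.2 = 7.1
Secondary income: 172.0 - 331.9 - 619.3 = -779.2
Current account = (-1539.5) + 2171.3 + 7.1 + (-779.2) = -140.3
(Excluded from the current account — capital account: acquisition of foreign patents and trademarks (non-produced assets) 129.2, debt forgiveness received from foreign official creditors 124.7; financial account: inward foreign direct investment in the manufacturing sector 1918.7, acquisition of a foreign subsidiary by a resident firm (outward FDI) 1438.8, borrowing by resident firms from foreign banks 1389.5.)

-140.3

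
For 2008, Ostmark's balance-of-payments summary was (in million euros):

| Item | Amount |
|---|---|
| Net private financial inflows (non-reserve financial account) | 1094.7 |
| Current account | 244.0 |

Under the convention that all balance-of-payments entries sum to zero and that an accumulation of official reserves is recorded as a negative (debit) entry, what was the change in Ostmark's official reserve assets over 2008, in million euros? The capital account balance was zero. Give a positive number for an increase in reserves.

Official reserve transactions balance = -(244.0 + 1094.7) = -1338.7
An accumulation of reserves is recorded as a debit (negative entry), so the change in the stock of reserves is the negative of that balance.
Change in official reserves = -(-1338.7) = 1338.7

1338.7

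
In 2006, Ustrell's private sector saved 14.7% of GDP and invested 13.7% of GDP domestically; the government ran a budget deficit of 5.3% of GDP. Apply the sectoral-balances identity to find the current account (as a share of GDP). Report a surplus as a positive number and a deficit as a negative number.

-4.3

By the sectoral-balances identity, CA = (S_private - I) + (T - G).
Private balance = 14.7 - 13.7 = 1.0
Government balance (T - G) = -5.3
CA = 1.0 + (-5.3) = -4.3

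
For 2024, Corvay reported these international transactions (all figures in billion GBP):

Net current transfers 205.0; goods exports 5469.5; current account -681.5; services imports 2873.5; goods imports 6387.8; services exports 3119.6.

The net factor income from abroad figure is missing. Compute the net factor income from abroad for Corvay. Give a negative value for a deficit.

-214.3

Current account = goods balance + services balance + net primary income + net secondary income
Sum of the known components = -467.2
Net factor income from abroad = CA - (known components) = -681.5 - (-467.2) = -214.3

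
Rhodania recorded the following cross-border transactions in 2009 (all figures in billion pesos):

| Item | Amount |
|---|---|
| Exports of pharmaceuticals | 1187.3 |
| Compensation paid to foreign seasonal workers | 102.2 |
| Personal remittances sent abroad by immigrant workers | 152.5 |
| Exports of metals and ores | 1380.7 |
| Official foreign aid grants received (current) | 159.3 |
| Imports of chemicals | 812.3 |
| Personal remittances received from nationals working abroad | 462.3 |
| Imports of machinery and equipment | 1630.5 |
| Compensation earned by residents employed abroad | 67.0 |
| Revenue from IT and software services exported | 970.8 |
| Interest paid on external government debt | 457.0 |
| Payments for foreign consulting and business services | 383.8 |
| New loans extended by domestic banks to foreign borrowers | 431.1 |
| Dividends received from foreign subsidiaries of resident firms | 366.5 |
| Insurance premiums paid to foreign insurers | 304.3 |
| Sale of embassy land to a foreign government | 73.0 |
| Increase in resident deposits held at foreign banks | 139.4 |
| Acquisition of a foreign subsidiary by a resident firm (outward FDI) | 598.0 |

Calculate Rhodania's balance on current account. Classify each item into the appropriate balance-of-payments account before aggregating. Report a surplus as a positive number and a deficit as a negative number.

Goods: -812.3 + 1187.3 - 1630.5 + 1380.7 = 125.2
Services: -304.3 + 970.8 - 383.8 = 282.7
Primary income: -457.0 - 102.2 + 67.0 + 366.5 = -125.7
Secondary income: 462.3 + 159.3 - 152.5 = 469.1
Current account = 125.2 + 282.7 + (-125.7) + 469.1 = 751.3
(Excluded from the current account — financial account: new loans extended by domestic banks to foreign borrowers 431.1, increase in resident deposits held at foreign banks 139.4, acquisition of a foreign subsidiary by a resident firm (outward FDI) 598.0; capital account: sale of embassy land to a foreign government 73.0.)

751.3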